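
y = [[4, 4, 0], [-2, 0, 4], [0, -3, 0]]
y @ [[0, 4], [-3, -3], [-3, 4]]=[[-12, 4], [-12, 8], [9, 9]]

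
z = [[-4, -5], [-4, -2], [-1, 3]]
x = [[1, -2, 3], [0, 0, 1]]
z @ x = [[-4, 8, -17], [-4, 8, -14], [-1, 2, 0]]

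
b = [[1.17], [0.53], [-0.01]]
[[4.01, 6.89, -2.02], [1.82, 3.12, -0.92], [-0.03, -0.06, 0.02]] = b @ [[3.43,5.89,-1.73]]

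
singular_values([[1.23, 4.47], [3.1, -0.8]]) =[4.64, 3.2]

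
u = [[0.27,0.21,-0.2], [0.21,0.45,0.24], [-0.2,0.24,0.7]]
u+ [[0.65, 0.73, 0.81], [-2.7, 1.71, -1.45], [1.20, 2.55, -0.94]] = [[0.92, 0.94, 0.61], [-2.49, 2.16, -1.21], [1.00, 2.79, -0.24]]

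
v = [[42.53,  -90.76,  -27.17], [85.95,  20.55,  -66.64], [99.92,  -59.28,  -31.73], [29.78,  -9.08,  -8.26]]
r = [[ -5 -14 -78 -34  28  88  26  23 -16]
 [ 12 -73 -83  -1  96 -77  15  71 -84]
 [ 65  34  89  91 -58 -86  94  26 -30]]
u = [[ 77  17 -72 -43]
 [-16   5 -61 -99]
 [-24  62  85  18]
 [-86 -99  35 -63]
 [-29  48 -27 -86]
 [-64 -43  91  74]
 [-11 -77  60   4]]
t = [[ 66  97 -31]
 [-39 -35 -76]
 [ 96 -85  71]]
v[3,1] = -9.08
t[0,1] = 97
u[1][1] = 5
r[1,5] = -77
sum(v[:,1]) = -138.57000000000002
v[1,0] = 85.95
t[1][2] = -76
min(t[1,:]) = -76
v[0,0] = 42.53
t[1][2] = -76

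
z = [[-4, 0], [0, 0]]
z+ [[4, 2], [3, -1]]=[[0, 2], [3, -1]]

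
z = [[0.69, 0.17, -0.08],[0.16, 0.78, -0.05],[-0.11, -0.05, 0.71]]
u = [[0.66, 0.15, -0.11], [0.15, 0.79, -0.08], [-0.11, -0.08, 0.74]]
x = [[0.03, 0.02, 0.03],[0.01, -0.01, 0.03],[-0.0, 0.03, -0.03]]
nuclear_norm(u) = 2.19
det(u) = 0.36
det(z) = 0.36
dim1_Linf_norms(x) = [0.03, 0.03, 0.03]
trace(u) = 2.19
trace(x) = -0.01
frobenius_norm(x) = 0.07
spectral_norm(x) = 0.06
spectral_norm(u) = 0.96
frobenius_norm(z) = 1.29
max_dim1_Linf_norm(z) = 0.78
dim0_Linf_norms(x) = [0.03, 0.03, 0.03]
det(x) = -0.00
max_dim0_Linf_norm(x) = 0.03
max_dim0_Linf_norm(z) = 0.78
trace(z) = 2.18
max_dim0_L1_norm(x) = 0.09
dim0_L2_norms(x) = [0.03, 0.04, 0.05]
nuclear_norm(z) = 2.18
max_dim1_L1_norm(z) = 0.99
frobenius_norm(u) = 1.30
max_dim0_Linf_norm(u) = 0.79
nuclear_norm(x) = 0.10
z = u + x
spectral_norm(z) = 0.95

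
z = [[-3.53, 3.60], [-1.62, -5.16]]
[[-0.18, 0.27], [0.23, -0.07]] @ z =[[0.2, -2.04], [-0.70, 1.19]]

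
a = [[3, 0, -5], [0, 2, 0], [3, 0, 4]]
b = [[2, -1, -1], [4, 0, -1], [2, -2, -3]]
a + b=[[5, -1, -6], [4, 2, -1], [5, -2, 1]]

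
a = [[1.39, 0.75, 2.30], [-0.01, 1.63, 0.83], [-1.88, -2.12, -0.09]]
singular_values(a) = [3.79, 1.87, 1.15]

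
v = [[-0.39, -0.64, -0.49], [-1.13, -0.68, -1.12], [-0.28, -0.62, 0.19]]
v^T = [[-0.39, -1.13, -0.28], [-0.64, -0.68, -0.62], [-0.49, -1.12, 0.19]]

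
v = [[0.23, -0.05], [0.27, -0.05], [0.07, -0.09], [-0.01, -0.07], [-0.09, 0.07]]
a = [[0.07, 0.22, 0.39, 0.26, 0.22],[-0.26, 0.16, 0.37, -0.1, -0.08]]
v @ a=[[0.03, 0.04, 0.07, 0.06, 0.05], [0.03, 0.05, 0.09, 0.08, 0.06], [0.03, 0.00, -0.01, 0.03, 0.02], [0.02, -0.01, -0.03, 0.0, 0.0], [-0.02, -0.01, -0.01, -0.03, -0.03]]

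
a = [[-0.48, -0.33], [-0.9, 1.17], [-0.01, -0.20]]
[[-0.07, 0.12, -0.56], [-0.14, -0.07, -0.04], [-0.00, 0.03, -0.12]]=a@[[0.15, -0.13, 0.78],[0.00, -0.16, 0.57]]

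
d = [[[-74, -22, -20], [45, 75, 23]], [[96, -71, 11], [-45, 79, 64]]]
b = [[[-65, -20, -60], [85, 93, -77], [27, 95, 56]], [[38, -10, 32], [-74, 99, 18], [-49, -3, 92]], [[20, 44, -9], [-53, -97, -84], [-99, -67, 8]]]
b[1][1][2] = 18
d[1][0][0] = 96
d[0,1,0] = 45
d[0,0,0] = -74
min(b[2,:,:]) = -99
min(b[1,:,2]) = 18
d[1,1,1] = 79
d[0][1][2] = 23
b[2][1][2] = -84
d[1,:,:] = [[96, -71, 11], [-45, 79, 64]]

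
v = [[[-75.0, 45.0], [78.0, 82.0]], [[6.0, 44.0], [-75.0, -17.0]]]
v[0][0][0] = -75.0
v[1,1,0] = -75.0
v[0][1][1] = 82.0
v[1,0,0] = 6.0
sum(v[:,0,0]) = -69.0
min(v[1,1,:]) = -75.0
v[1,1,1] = -17.0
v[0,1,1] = 82.0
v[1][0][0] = 6.0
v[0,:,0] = [-75.0, 78.0]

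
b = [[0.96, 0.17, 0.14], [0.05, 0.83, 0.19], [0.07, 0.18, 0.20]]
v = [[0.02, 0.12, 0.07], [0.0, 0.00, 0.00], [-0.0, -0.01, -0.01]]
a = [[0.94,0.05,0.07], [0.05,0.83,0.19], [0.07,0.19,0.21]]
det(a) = 0.13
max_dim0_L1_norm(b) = 1.18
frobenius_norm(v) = 0.14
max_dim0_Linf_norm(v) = 0.12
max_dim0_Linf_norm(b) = 0.96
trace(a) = 1.98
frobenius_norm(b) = 1.33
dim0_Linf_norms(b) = [0.96, 0.83, 0.2]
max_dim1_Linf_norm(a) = 0.94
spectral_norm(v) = 0.14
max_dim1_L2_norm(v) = 0.14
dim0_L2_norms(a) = [0.94, 0.85, 0.29]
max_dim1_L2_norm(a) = 0.94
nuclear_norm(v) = 0.15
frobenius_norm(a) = 1.31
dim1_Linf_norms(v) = [0.12, 0.0, 0.01]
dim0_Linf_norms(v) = [0.02, 0.12, 0.07]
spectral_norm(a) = 0.99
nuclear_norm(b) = 2.00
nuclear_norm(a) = 1.98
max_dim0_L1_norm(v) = 0.13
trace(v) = 0.01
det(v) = 0.00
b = v + a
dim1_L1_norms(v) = [0.21, 0.0, 0.02]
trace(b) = 1.99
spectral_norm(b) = 1.07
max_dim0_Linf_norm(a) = 0.94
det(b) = 0.12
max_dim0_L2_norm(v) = 0.12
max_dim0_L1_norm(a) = 1.07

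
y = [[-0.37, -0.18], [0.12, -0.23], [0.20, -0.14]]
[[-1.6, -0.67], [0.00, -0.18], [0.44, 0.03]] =y @ [[3.44, 1.14], [1.79, 1.38]]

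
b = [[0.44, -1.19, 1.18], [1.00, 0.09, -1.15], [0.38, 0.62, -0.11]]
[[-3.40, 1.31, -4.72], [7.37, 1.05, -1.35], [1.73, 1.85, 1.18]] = b @ [[3.04, 2.8, -1.9], [0.27, 1.56, 3.03], [-3.74, 1.64, -0.24]]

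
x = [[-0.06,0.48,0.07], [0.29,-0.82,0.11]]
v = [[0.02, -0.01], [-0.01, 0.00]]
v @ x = [[-0.00, 0.02, 0.0], [0.0, -0.0, -0.00]]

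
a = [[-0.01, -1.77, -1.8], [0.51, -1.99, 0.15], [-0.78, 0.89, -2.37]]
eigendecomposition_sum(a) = [[-0.0, 0.00, 0.00], [-0.0, 0.0, 0.0], [0.00, -0.00, -0.00]] + [[-0.30,0.31,-0.95], [0.27,-0.28,0.85], [-0.77,0.79,-2.41]] + [[0.29, -2.08, -0.85], [0.24, -1.71, -0.7], [-0.01, 0.1, 0.04]]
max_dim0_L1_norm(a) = 4.65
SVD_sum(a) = [[-0.34,-0.67,-2.10], [-0.06,-0.12,-0.36], [-0.32,-0.63,-1.96]] + [[0.33,-1.1,0.30], [0.57,-1.87,0.51], [-0.46,1.52,-0.41]] + [[-0.0, -0.0, 0.0],[0.0, 0.00, -0.0],[0.0, 0.0, -0.0]]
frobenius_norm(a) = 4.20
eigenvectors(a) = [[-0.95, -0.35, 0.77], [-0.23, 0.31, 0.63], [0.23, -0.88, -0.04]]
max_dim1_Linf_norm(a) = 2.37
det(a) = -0.00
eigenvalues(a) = [-0.0, -2.99, -1.38]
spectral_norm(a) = 3.07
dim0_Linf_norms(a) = [0.78, 1.99, 2.37]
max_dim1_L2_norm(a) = 2.65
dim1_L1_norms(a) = [3.58, 2.65, 4.04]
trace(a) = -4.37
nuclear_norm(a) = 5.93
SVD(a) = [[-0.73,-0.41,-0.55], [-0.12,-0.71,0.7], [-0.68,0.57,0.46]] @ diag([3.073539427964999, 2.8611982395872504, 0.0001361154466309439]) @ [[0.15,0.30,0.94], [-0.28,0.93,-0.25], [0.95,0.23,-0.23]]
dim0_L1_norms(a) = [1.3, 4.65, 4.32]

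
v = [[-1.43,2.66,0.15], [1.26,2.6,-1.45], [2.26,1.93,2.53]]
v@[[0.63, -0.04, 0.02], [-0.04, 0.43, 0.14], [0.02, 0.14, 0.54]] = [[-1.00,  1.22,  0.42], [0.66,  0.86,  -0.39], [1.4,  1.09,  1.68]]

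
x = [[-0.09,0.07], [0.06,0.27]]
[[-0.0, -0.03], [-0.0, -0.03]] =x @ [[0.01,0.22],  [-0.01,-0.15]]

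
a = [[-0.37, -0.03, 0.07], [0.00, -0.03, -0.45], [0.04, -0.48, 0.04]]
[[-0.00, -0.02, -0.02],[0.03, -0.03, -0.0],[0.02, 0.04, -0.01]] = a @ [[0.0, 0.06, 0.04], [-0.05, -0.07, 0.03], [-0.07, 0.07, -0.0]]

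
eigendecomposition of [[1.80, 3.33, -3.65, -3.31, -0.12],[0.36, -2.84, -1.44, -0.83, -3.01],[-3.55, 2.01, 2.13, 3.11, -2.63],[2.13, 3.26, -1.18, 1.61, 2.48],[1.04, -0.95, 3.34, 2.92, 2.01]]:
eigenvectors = [[(-0.58+0j), (-0.65+0j), -0.65-0.00j, (-0.28+0.32j), (-0.28-0.32j)], [(0.59+0j), (-0.26-0.07j), (-0.26+0.07j), (-0.34+0.1j), -0.34-0.10j], [(-0.18+0j), 0.21-0.01j, (0.21+0.01j), -0.34+0.44j, (-0.34-0.44j)], [(-0.32+0j), -0.17+0.47j, (-0.17-0.47j), (0.18-0.11j), (0.18+0.11j)], [(0.42+0j), (0.36+0.27j), (0.36-0.27j), 0.59+0.00j, 0.59-0.00j]]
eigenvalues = [(-4.44+0j), (3.56+2.76j), (3.56-2.76j), (1.02+2.38j), (1.02-2.38j)]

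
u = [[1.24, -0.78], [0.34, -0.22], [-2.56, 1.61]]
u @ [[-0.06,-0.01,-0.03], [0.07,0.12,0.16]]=[[-0.13, -0.11, -0.16], [-0.04, -0.03, -0.05], [0.27, 0.22, 0.33]]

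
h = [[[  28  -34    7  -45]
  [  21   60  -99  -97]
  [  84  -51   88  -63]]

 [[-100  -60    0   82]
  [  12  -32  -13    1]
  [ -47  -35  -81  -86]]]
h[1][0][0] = -100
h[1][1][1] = -32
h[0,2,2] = 88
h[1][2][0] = -47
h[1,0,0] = -100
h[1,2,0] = -47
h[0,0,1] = -34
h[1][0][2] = 0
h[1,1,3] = 1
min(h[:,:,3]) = -97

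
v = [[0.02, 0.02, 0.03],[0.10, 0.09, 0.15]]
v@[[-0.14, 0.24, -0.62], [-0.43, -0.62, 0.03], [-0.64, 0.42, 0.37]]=[[-0.03, 0.0, -0.00], [-0.15, 0.03, -0.0]]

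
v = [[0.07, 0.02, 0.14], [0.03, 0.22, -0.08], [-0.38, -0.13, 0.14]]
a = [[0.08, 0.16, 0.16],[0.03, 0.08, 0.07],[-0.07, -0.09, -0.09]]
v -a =[[-0.01,-0.14,-0.02],[0.00,0.14,-0.15],[-0.31,-0.04,0.23]]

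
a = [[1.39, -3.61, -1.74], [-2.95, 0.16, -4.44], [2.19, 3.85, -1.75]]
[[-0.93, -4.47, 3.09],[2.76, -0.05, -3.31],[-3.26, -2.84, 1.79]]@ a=[[18.66, 14.54, 16.06], [-3.27, -22.72, 1.21], [7.77, 18.21, 15.15]]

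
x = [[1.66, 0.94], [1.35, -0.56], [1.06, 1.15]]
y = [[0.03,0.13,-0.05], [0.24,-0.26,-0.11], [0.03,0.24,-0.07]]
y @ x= [[0.17, -0.1], [-0.07, 0.24], [0.30, -0.19]]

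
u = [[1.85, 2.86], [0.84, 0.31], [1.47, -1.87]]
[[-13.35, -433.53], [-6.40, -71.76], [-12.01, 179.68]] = u @ [[-7.74, -38.73], [0.34, -126.53]]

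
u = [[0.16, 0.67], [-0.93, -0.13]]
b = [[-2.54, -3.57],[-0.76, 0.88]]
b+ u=[[-2.38, -2.90], [-1.69, 0.75]]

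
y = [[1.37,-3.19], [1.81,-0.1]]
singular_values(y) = [3.59, 1.57]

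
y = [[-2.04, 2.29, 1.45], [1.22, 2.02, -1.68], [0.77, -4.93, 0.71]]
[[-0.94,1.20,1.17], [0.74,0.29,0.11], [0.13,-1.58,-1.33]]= y@[[0.47, 0.04, -0.05],[0.04, 0.37, 0.30],[-0.05, 0.30, 0.26]]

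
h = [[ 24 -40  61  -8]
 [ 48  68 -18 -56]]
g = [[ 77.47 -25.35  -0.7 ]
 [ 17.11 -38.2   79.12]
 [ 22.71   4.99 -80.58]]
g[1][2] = 79.12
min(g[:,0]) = 17.11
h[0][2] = 61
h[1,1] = 68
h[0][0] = 24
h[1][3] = -56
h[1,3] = -56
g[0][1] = -25.35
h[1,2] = -18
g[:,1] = [-25.35, -38.2, 4.99]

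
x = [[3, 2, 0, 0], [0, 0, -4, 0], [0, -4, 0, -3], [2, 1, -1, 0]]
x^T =[[3, 0, 0, 2], [2, 0, -4, 1], [0, -4, 0, -1], [0, 0, -3, 0]]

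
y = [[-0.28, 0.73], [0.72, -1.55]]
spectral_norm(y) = 1.88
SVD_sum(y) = [[-0.32,0.71], [0.7,-1.56]] + [[0.04, 0.02], [0.02, 0.01]]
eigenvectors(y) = [[0.91,  -0.42], [0.41,  0.91]]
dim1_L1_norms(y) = [1.01, 2.27]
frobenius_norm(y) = 1.88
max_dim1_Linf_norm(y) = 1.55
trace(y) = -1.83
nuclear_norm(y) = 1.93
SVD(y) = [[-0.42, 0.91], [0.91, 0.42]] @ diag([1.8787823055372395, 0.04875498333683041]) @ [[0.41, -0.91], [0.91, 0.41]]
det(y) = -0.09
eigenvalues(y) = [0.05, -1.88]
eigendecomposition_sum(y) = [[0.04, 0.02],  [0.02, 0.01]] + [[-0.32, 0.71], [0.7, -1.56]]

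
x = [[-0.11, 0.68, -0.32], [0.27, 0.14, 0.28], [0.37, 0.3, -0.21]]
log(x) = [[-0.45, 2.33, -3.29],[-0.29, -1.62, 1.60],[1.23, -1.23, -0.12]]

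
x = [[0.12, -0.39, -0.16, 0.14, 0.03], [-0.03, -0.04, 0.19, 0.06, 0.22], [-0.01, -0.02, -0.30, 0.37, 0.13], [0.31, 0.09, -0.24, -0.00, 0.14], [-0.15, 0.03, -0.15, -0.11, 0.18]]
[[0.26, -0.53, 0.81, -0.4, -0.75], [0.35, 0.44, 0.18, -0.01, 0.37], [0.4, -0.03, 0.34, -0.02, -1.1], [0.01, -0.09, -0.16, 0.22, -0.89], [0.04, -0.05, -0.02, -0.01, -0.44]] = x@[[-0.1, -0.07, -0.19, 0.37, -0.44], [-0.41, 1.13, -1.87, 1.13, 0.41], [0.28, 1.25, -0.06, 0.07, 2.89], [0.93, 0.66, 0.63, 0.02, -0.37], [1.02, 0.92, 0.35, 0.16, -0.68]]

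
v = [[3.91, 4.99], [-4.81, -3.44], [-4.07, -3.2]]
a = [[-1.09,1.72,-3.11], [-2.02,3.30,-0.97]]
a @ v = [[0.12,  -1.4], [-19.82,  -18.33]]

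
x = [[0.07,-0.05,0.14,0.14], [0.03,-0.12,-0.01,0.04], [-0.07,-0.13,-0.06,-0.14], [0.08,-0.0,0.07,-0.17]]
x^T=[[0.07,0.03,-0.07,0.08],[-0.05,-0.12,-0.13,-0.0],[0.14,-0.01,-0.06,0.07],[0.14,0.04,-0.14,-0.17]]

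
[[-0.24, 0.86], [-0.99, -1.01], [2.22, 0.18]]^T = [[-0.24,-0.99,2.22], [0.86,-1.01,0.18]]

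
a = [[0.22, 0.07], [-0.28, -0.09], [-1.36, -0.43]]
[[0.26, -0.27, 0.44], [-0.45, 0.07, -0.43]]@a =[[-0.47, -0.15], [0.47, 0.15]]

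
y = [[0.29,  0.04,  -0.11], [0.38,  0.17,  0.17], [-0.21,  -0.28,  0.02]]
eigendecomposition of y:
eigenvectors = [[-0.61+0.00j, (0.22-0.1j), (0.22+0.1j)], [-0.47+0.00j, -0.69+0.00j, (-0.69-0j)], [0.63+0.00j, 0.10-0.67j, (0.1+0.67j)]]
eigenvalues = [(0.43+0j), (0.02+0.22j), (0.02-0.22j)]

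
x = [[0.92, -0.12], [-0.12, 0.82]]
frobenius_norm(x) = 1.24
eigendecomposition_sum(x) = [[0.69, -0.46], [-0.46, 0.31]] + [[0.23, 0.34], [0.34, 0.51]]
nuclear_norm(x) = 1.74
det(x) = 0.74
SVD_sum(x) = [[0.69,-0.46], [-0.46,0.31]] + [[0.23,0.34], [0.34,0.51]]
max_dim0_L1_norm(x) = 1.04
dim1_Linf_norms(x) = [0.92, 0.82]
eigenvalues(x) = [1.0, 0.74]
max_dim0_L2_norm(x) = 0.93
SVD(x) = [[-0.83, 0.55], [0.55, 0.83]] @ diag([1.0, 0.74]) @ [[-0.83,0.55], [0.55,0.83]]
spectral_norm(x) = 1.00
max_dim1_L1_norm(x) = 1.04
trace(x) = 1.74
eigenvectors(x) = [[0.83,0.55], [-0.55,0.83]]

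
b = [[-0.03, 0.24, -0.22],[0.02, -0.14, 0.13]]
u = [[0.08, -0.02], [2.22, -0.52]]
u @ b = [[-0.00, 0.02, -0.02], [-0.08, 0.61, -0.56]]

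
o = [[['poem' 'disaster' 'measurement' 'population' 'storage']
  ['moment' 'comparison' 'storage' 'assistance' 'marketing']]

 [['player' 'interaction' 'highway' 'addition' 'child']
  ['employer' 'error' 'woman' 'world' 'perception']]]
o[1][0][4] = 'child'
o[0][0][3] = 'population'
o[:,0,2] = ['measurement', 'highway']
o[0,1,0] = 'moment'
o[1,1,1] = 'error'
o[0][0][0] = 'poem'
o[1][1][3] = 'world'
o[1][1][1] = 'error'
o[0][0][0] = 'poem'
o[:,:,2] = [['measurement', 'storage'], ['highway', 'woman']]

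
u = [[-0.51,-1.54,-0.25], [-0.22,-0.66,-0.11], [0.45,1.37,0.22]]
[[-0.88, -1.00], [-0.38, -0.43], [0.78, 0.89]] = u@ [[0.61, 0.67], [0.35, 0.44], [0.11, -0.06]]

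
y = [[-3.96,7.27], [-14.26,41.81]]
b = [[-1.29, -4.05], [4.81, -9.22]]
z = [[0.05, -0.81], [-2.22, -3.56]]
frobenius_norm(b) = 11.23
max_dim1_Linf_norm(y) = 41.81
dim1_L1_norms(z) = [0.86, 5.78]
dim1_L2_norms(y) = [8.28, 44.17]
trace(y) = 37.85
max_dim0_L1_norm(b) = 13.27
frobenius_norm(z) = 4.27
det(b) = 31.37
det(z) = -1.98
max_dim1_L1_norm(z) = 5.78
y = z @ b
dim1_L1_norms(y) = [11.23, 56.07]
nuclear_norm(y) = 46.30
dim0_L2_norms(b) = [4.98, 10.07]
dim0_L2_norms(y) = [14.8, 42.44]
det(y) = -61.90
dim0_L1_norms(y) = [18.22, 49.08]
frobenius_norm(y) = 44.94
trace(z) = -3.51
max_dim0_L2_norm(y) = 42.44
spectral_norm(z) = 4.25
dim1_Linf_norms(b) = [4.05, 9.22]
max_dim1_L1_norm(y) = 56.07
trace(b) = -10.51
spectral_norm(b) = 10.86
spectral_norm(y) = 44.92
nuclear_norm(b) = 13.75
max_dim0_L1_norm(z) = 4.37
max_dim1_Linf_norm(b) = 9.22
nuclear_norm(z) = 4.71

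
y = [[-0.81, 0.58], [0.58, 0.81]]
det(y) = -0.993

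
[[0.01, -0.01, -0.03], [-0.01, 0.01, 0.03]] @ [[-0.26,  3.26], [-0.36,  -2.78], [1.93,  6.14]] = [[-0.06,-0.12],[0.06,0.12]]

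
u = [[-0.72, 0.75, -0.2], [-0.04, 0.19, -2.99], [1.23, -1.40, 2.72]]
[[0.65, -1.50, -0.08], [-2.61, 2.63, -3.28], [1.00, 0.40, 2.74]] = u @[[-0.08, 1.31, -0.99], [1.04, -1.0, -0.77], [0.94, -0.96, 1.06]]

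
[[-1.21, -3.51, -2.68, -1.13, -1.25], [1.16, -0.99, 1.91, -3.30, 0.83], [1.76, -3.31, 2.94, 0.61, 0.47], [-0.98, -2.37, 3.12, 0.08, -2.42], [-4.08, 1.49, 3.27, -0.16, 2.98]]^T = [[-1.21, 1.16, 1.76, -0.98, -4.08], [-3.51, -0.99, -3.31, -2.37, 1.49], [-2.68, 1.91, 2.94, 3.12, 3.27], [-1.13, -3.30, 0.61, 0.08, -0.16], [-1.25, 0.83, 0.47, -2.42, 2.98]]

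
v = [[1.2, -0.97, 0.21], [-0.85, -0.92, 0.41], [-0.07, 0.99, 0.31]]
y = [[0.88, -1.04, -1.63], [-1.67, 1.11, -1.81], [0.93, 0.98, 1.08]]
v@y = [[2.87, -2.12, 0.03], [1.17, 0.26, 3.49], [-1.43, 1.48, -1.34]]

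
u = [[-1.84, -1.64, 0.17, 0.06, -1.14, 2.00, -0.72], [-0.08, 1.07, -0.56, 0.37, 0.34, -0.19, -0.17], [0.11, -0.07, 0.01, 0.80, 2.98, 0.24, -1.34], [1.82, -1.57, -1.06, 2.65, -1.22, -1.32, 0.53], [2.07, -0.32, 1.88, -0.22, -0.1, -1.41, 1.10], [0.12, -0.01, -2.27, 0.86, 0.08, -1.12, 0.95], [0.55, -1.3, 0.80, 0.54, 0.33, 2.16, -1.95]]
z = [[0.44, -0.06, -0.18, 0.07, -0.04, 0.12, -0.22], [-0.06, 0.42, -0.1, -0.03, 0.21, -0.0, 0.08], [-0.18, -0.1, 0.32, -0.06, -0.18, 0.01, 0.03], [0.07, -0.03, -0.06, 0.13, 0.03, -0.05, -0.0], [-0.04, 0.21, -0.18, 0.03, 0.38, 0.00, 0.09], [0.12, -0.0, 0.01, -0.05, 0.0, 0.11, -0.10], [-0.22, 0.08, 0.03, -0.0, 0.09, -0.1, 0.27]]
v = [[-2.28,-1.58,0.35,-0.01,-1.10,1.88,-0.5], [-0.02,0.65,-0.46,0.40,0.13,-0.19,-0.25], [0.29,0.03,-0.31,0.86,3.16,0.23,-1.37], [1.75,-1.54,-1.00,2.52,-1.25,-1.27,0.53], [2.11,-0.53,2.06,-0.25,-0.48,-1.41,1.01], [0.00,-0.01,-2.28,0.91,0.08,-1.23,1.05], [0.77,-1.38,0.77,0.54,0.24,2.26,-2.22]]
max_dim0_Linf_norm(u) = 2.98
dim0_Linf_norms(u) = [2.07, 1.64, 2.27, 2.65, 2.98, 2.16, 1.95]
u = v + z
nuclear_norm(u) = 18.80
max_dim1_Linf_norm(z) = 0.44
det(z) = 0.00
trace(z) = 2.07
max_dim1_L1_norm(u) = 10.17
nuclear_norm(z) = 2.07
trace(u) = -1.28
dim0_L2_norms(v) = [3.66, 2.73, 3.39, 2.9, 3.62, 3.72, 3.09]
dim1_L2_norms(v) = [3.58, 0.95, 3.58, 4.03, 3.5, 2.94, 3.67]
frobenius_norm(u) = 8.56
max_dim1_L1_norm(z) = 1.13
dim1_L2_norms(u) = [3.45, 1.34, 3.38, 4.18, 3.34, 2.84, 3.39]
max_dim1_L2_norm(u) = 4.18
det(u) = -46.28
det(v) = 0.06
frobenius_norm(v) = 8.79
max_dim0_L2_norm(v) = 3.72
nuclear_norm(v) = 19.19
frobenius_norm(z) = 1.08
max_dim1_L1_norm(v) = 9.86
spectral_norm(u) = 5.31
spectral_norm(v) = 5.32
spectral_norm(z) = 0.75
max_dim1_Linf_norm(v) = 3.16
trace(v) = -3.35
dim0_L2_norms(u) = [3.36, 2.85, 3.29, 2.98, 3.45, 3.71, 2.92]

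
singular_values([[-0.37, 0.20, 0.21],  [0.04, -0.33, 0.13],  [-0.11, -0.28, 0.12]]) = [0.51, 0.44, 0.06]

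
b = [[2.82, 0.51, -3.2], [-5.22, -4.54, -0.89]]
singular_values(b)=[7.37, 3.58]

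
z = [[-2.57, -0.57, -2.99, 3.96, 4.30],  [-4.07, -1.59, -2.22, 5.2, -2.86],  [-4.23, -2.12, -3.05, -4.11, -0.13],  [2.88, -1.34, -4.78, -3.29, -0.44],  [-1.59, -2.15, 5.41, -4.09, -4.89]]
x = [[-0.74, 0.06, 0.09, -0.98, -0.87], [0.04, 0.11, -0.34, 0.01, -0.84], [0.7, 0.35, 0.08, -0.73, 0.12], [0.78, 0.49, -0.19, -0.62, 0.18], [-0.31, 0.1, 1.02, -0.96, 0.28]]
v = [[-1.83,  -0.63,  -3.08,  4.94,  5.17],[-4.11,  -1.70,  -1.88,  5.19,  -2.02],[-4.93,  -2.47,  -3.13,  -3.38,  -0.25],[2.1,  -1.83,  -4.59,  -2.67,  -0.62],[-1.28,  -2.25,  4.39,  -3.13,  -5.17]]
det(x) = 0.10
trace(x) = -0.89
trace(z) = -15.39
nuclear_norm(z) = 33.34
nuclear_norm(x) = 5.12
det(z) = -4511.60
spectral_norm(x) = 1.86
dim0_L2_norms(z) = [7.2, 3.71, 8.68, 9.34, 7.13]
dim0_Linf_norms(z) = [4.23, 2.15, 5.41, 5.2, 4.89]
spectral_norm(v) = 11.15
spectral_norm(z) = 11.08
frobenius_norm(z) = 16.70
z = v + x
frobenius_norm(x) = 2.78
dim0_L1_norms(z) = [15.34, 7.77, 18.45, 20.65, 12.62]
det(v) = -4785.34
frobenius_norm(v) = 16.41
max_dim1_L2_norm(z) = 8.78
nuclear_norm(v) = 32.73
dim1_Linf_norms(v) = [5.17, 5.19, 4.93, 4.59, 5.17]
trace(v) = -14.50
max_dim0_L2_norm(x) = 1.67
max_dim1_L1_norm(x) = 2.74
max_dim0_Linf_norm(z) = 5.41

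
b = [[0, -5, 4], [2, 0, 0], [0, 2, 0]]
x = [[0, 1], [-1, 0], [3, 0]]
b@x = [[17, 0], [0, 2], [-2, 0]]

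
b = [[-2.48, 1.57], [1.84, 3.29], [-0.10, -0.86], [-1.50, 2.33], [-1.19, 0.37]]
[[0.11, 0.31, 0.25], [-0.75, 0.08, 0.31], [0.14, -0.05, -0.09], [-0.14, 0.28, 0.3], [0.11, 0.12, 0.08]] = b @ [[-0.14, -0.08, -0.03], [-0.15, 0.07, 0.11]]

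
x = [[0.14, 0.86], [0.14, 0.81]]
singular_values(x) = [1.2, 0.01]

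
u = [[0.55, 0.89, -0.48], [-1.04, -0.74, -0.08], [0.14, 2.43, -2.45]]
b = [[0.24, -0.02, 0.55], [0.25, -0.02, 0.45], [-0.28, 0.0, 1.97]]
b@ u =[[0.23, 1.56, -1.46],[0.22, 1.33, -1.22],[0.12, 4.54, -4.69]]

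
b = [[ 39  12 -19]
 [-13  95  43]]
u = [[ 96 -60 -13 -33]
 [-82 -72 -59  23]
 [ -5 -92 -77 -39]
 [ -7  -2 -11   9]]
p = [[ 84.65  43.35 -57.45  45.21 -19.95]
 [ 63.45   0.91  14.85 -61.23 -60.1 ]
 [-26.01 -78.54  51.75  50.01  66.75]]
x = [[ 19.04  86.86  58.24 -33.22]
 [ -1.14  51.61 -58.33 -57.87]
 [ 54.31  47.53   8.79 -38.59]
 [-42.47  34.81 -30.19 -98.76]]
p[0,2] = -57.45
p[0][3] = 45.21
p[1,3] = -61.23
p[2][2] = 51.75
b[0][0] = 39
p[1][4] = -60.1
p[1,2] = 14.85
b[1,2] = 43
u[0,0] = 96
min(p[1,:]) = -61.23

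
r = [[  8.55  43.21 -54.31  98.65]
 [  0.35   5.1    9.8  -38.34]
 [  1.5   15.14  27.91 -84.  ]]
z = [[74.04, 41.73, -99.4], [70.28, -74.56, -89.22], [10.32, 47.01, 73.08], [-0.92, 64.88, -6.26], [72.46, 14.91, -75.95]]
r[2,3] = -84.0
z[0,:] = [74.04, 41.73, -99.4]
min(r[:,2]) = -54.31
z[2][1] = 47.01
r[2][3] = -84.0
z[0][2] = -99.4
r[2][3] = -84.0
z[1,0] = 70.28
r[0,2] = -54.31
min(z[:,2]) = -99.4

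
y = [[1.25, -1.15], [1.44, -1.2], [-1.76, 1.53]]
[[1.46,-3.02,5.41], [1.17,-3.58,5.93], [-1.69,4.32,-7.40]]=y@[[-2.64, -3.1, 2.12], [-4.14, -0.74, -2.4]]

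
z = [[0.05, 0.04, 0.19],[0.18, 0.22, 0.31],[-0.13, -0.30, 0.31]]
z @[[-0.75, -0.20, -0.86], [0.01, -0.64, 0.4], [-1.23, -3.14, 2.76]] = [[-0.27, -0.63, 0.5], [-0.51, -1.15, 0.79], [-0.29, -0.76, 0.85]]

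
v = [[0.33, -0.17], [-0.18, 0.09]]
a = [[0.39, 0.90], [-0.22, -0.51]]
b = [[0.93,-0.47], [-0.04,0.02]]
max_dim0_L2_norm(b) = 0.93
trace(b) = 0.95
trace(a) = -0.12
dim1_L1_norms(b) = [1.4, 0.06]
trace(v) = 0.42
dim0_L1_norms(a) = [0.61, 1.41]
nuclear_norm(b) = 1.04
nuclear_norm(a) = 1.13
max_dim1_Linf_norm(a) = 0.9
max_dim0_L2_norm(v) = 0.38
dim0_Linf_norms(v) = [0.33, 0.17]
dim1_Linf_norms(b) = [0.93, 0.04]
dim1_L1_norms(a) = [1.29, 0.73]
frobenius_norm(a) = 1.13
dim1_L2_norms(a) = [0.98, 0.56]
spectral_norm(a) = 1.13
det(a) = -0.00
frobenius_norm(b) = 1.04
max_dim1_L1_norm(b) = 1.4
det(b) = -0.00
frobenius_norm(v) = 0.42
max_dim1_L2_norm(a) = 0.98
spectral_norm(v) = 0.42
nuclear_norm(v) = 0.42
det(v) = -0.00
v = a @ b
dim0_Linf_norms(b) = [0.93, 0.47]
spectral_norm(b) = 1.04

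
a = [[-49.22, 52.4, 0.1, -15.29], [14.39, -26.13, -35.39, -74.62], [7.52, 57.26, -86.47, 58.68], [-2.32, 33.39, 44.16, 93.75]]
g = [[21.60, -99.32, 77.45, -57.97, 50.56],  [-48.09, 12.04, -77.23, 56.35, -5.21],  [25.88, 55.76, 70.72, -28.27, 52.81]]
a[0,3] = -15.29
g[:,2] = [77.45, -77.23, 70.72]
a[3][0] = -2.32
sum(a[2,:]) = 36.99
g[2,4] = 52.81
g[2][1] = 55.76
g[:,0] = [21.6, -48.09, 25.88]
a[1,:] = [14.39, -26.13, -35.39, -74.62]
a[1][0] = 14.39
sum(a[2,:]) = 36.99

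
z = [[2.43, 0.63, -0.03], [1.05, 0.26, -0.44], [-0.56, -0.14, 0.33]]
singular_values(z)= [2.81, 0.48, 0.0]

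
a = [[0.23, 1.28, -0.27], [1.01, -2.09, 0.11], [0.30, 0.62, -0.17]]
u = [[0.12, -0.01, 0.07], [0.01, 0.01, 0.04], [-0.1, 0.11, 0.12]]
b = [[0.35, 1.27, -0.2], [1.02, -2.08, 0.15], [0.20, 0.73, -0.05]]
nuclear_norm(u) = 0.34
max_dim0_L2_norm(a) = 2.53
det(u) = -0.00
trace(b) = -1.78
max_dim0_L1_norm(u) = 0.23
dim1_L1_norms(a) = [1.78, 3.21, 1.09]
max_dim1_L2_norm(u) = 0.19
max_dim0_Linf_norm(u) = 0.12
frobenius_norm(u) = 0.24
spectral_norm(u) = 0.20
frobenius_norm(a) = 2.77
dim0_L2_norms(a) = [1.08, 2.53, 0.34]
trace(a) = -2.03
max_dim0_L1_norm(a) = 3.99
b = u + a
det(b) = -0.13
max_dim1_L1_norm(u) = 0.33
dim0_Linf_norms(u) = [0.12, 0.11, 0.12]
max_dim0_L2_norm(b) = 2.54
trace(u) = 0.25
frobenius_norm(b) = 2.78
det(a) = -0.01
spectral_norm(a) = 2.63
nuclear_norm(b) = 3.58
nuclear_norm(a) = 3.50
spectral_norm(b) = 2.63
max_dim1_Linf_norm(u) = 0.12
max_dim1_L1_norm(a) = 3.21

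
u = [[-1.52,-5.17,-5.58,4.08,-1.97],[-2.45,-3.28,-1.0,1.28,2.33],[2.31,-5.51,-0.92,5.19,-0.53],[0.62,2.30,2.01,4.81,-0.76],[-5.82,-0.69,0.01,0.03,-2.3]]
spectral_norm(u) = 11.67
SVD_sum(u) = [[-0.79, -5.96, -3.61, 4.89, -1.01], [-0.31, -2.33, -1.41, 1.91, -0.40], [-0.64, -4.84, -2.94, 3.98, -0.82], [-0.03, -0.23, -0.14, 0.19, -0.04], [-0.12, -0.90, -0.54, 0.74, -0.15]] + [[-1.25, -0.15, -0.36, -0.69, -0.17], [-1.49, -0.18, -0.43, -0.82, -0.2], [2.94, 0.35, 0.85, 1.61, 0.4], [2.83, 0.34, 0.82, 1.56, 0.38], [-4.37, -0.52, -1.26, -2.4, -0.59]] + [[0.09,-0.08,-0.07,-0.12,0.07],[0.31,-0.29,-0.25,-0.44,0.27],[0.09,-0.09,-0.08,-0.13,0.08],[-2.02,1.88,1.64,2.82,-1.73],[-1.38,1.29,1.12,1.93,-1.18]] + [[0.54, 0.6, -1.04, -0.23, -1.35],  [-0.85, -0.94, 1.64, 0.37, 2.13],  [-0.24, -0.26, 0.46, 0.1, 0.59],  [-0.07, -0.08, 0.14, 0.03, 0.18],  [-0.07, -0.08, 0.13, 0.03, 0.17]] + [[-0.10,0.42,-0.50,0.23,0.49], [-0.11,0.46,-0.54,0.25,0.53], [0.16,-0.67,0.79,-0.37,-0.77], [-0.09,0.39,-0.45,0.21,0.45], [0.11,-0.48,0.56,-0.26,-0.55]]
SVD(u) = [[-0.74, -0.2, 0.04, -0.52, -0.38], [-0.29, -0.24, 0.13, 0.82, -0.42], [-0.6, 0.47, 0.04, 0.23, 0.61], [-0.03, 0.45, -0.82, 0.07, -0.35], [-0.11, -0.69, -0.56, 0.07, 0.43]] @ diag([11.67057396287757, 7.485823616426842, 5.63739892275744, 3.657797145631578, 2.2268591306710577]) @ [[0.09,0.69,0.42,-0.57,0.12], [0.84,0.1,0.24,0.46,0.11], [0.44,-0.41,-0.36,-0.61,0.37], [-0.28,-0.31,0.55,0.12,0.71], [0.12,-0.5,0.58,-0.27,-0.57]]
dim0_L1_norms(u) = [12.72, 16.95, 9.52, 15.39, 7.89]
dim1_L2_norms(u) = [8.98, 4.98, 7.98, 5.78, 6.3]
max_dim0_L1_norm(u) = 16.95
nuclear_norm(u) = 30.68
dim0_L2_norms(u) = [6.92, 8.58, 6.08, 8.27, 3.93]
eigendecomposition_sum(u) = [[(-1.49+0.42j), -2.86-4.56j, -1.74-1.62j, 1.35+1.38j, -0.48+2.41j],[-0.32+0.57j, -2.21-0.49j, (-1+0.04j), (0.81+0j), (0.58+0.86j)],[(-0.17+0.48j), -1.76-0.09j, -0.76+0.16j, (0.62-0.1j), (0.56+0.58j)],[0.10-0.23j, (0.85+0.11j), 0.38-0.05j, -0.31+0.03j, -0.25-0.30j],[-1.84-0.38j, (-0.53-6.5j), -0.96-2.72j, 0.68+2.24j, (-1.86+2.33j)]] + [[(-1.49-0.42j), (-2.86+4.56j), (-1.74+1.62j), 1.35-1.38j, -0.48-2.41j], [-0.32-0.57j, (-2.21+0.49j), -1.00-0.04j, (0.81-0j), 0.58-0.86j], [-0.17-0.48j, -1.76+0.09j, (-0.76-0.16j), 0.62+0.10j, (0.56-0.58j)], [0.10+0.23j, 0.85-0.11j, (0.38+0.05j), -0.31-0.03j, -0.25+0.30j], [-1.84+0.38j, -0.53+6.50j, -0.96+2.72j, 0.68-2.24j, (-1.86-2.33j)]] + [[0.73+0.73j,0.28-0.83j,(-1.05+0.01j),0.69+0.04j,(-0.51-0.45j)], [-0.94+0.27j,0.56+0.61j,0.48-0.88j,-0.35+0.55j,(0.6-0.21j)], [0.98-1.03j,(-1.15-0.35j),(0.05+1.44j),(0.03-0.94j),(-0.6+0.71j)], [-0.31-0.05j,0.08+0.25j,0.26-0.19j,-0.18+0.11j,0.20+0.02j], [(-1.07-0.28j),(0.19+0.92j),(0.97-0.58j),-0.66+0.33j,0.71+0.14j]] + [[0.73-0.73j, (0.28+0.83j), (-1.05-0.01j), (0.69-0.04j), (-0.51+0.45j)], [(-0.94-0.27j), (0.56-0.61j), 0.48+0.88j, (-0.35-0.55j), (0.6+0.21j)], [0.98+1.03j, -1.15+0.35j, 0.05-1.44j, 0.03+0.94j, -0.60-0.71j], [(-0.31+0.05j), 0.08-0.25j, 0.26+0.19j, (-0.18-0.11j), 0.20-0.02j], [(-1.07+0.28j), (0.19-0.92j), (0.97+0.58j), -0.66-0.33j, 0.71-0.14j]] + [[0j,0.00-0.00j,-0j,0.01+0.00j,-0.00-0.00j], [0.06+0.00j,(0.03-0j),(0.05-0j),(0.36+0j),-0.04-0.00j], [(0.7+0j),0.30-0.00j,0.50-0.00j,(3.88+0j),(-0.45-0j)], [(1.04+0j),0.45-0.00j,(0.74-0j),(5.78+0j),(-0.67-0j)], [-0.00-0.00j,-0.00+0.00j,(-0+0j),(-0.01-0j),0.00+0.00j]]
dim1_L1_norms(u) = [18.32, 10.34, 14.46, 10.5, 8.85]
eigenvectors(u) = [[0.53-0.28j, 0.53+0.28j, (0.01-0.45j), 0.01+0.45j, 0j], [0.07-0.24j, (0.07+0.24j), (0.36+0.22j), 0.36-0.22j, 0.05+0.00j], [(0.03-0.19j), 0.03+0.19j, (-0.61+0j), -0.61-0.00j, 0.56+0.00j], [(-0.02+0.09j), (-0.02-0.09j), 0.08+0.11j, 0.08-0.11j, 0.83+0.00j], [(0.73+0j), 0.73-0.00j, (0.23+0.42j), (0.23-0.42j), (-0+0j)]]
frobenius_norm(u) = 15.57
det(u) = 4011.65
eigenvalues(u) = [(-6.63+2.44j), (-6.63-2.44j), (1.87+3.04j), (1.87-3.04j), (6.31+0j)]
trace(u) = -3.21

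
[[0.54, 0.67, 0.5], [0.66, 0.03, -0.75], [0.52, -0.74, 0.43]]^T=[[0.54, 0.66, 0.52], [0.67, 0.03, -0.74], [0.5, -0.75, 0.43]]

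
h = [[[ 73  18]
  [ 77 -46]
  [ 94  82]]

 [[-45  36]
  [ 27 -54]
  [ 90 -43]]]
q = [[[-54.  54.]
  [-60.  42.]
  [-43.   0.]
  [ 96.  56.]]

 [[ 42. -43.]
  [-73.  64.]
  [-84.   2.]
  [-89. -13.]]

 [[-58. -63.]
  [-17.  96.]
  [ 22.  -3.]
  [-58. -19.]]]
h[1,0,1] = 36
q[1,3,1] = -13.0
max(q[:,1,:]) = 96.0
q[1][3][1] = -13.0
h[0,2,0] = 94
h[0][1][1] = -46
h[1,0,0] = -45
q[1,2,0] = -84.0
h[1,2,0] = 90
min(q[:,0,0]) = -58.0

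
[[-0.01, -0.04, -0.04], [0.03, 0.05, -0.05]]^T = [[-0.01,0.03], [-0.04,0.05], [-0.04,-0.05]]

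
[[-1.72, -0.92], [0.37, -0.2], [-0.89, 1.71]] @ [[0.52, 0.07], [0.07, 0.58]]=[[-0.96, -0.65], [0.18, -0.09], [-0.34, 0.93]]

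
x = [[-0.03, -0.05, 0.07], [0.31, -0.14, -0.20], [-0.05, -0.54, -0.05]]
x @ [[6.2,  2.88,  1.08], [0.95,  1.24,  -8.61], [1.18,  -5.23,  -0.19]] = [[-0.15,-0.51,0.38], [1.55,1.77,1.58], [-0.88,-0.55,4.6]]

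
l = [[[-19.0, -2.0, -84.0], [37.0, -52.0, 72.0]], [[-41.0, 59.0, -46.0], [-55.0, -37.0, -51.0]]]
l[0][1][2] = 72.0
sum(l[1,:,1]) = 22.0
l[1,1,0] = -55.0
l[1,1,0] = -55.0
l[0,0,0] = -19.0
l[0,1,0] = 37.0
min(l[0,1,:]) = -52.0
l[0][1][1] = -52.0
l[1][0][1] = 59.0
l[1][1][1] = -37.0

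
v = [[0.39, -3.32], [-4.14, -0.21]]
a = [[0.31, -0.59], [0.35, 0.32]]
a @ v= [[2.56, -0.91], [-1.19, -1.23]]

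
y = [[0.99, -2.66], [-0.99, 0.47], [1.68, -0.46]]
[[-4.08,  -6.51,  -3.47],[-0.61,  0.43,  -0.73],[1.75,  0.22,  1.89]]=y @ [[1.63, 0.89, 1.65],[2.14, 2.78, 1.92]]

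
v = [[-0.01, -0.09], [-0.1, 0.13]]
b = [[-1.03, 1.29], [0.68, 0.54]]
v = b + [[1.02, -1.38], [-0.78, -0.41]]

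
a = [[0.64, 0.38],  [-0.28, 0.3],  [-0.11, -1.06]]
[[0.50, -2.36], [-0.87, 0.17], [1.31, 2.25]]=a @[[1.62, -2.59], [-1.40, -1.85]]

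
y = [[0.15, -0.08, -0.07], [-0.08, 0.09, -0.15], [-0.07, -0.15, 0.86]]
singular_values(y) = [0.89, 0.2, 0.0]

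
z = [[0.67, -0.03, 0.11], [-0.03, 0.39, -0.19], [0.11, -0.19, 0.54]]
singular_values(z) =[0.78, 0.56, 0.26]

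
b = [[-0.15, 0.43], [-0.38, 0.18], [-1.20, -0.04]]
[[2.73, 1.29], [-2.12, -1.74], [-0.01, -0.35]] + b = [[2.58, 1.72],[-2.50, -1.56],[-1.21, -0.39]]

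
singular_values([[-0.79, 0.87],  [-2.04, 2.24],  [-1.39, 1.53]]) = [3.85, 0.0]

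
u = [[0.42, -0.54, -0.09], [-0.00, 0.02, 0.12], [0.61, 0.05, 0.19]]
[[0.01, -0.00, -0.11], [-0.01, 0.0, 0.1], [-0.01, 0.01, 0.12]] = u @ [[0.0, -0.00, -0.06], [-0.0, 0.0, 0.03], [-0.06, 0.03, 0.79]]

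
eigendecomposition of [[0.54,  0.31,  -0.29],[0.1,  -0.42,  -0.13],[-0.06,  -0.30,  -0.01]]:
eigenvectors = [[-0.98,  -0.53,  -0.11], [-0.11,  0.13,  0.86], [0.15,  -0.84,  0.50]]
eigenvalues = [0.62, 0.0, -0.51]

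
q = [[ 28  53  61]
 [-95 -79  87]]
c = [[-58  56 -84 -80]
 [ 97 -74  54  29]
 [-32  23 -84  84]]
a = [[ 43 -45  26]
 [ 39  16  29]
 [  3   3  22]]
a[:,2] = [26, 29, 22]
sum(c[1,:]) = 106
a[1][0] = 39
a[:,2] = [26, 29, 22]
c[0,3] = -80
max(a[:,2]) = 29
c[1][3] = 29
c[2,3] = 84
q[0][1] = 53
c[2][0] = -32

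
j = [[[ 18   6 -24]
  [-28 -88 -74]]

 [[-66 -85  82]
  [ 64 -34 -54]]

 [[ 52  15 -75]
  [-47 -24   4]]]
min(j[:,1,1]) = -88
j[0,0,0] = 18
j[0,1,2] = -74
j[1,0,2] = 82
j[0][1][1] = -88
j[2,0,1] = 15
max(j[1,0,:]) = 82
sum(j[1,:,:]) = -93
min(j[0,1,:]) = -88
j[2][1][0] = -47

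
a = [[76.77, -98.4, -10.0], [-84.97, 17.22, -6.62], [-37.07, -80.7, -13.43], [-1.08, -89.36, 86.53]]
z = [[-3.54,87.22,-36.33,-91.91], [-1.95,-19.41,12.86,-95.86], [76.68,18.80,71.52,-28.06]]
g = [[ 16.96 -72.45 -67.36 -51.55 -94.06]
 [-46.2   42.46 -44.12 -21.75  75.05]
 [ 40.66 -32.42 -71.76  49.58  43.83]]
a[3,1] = -89.36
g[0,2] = -67.36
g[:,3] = [-51.55, -21.75, 49.58]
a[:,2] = [-10.0, -6.62, -13.43, 86.53]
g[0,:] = [16.96, -72.45, -67.36, -51.55, -94.06]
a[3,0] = -1.08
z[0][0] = -3.54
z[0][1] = 87.22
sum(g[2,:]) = 29.889999999999986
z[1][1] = -19.41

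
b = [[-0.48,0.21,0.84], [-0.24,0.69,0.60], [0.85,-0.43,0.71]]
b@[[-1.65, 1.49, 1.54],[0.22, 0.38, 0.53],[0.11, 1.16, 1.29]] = [[0.93, 0.34, 0.46], [0.61, 0.6, 0.77], [-1.42, 1.93, 2.0]]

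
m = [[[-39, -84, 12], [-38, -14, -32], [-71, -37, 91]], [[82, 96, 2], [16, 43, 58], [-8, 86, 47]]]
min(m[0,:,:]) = -84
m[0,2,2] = 91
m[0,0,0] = -39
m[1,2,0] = -8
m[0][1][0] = -38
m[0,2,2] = 91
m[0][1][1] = -14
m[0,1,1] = -14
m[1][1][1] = 43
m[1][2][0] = -8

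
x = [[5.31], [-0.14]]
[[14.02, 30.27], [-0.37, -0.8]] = x @ [[2.64,  5.7]]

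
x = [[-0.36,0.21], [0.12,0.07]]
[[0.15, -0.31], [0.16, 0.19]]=x @ [[0.46, 1.22], [1.50, 0.60]]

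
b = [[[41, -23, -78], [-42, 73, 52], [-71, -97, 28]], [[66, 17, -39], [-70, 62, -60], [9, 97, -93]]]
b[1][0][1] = 17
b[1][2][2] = -93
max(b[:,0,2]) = -39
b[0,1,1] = 73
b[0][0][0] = 41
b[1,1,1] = 62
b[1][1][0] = -70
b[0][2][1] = -97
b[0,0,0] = 41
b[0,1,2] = 52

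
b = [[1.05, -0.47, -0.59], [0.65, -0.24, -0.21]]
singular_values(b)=[1.48, 0.12]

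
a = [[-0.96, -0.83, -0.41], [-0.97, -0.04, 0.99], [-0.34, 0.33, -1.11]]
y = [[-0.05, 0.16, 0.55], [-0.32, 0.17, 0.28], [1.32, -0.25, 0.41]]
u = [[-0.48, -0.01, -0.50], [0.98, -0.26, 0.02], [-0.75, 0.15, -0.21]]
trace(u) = -0.95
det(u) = -0.00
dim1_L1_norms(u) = [0.99, 1.26, 1.11]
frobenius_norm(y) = 1.59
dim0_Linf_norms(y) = [1.32, 0.25, 0.55]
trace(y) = 0.53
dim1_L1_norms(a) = [2.2, 2.0, 1.78]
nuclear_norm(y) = 2.12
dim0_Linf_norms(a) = [0.97, 0.83, 1.11]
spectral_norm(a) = 1.60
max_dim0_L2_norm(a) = 1.54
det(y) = -0.01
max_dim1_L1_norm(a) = 2.2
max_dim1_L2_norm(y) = 1.4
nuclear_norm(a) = 3.74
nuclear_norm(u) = 1.85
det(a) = 1.58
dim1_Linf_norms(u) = [0.5, 0.98, 0.75]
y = a @ u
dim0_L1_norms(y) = [1.69, 0.58, 1.24]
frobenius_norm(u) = 1.46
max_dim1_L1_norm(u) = 1.26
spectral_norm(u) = 1.39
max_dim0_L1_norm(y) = 1.69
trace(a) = -2.11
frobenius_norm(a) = 2.27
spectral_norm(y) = 1.43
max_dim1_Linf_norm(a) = 1.11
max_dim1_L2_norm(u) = 1.01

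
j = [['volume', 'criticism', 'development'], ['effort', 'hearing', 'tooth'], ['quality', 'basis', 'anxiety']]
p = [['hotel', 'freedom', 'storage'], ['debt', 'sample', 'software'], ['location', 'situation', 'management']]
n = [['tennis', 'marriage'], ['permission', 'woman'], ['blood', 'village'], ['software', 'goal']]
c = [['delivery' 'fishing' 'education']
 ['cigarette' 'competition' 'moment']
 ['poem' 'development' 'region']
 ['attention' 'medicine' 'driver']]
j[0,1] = 'criticism'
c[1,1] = 'competition'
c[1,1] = 'competition'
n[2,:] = ['blood', 'village']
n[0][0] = 'tennis'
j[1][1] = 'hearing'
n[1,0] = 'permission'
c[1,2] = 'moment'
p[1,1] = 'sample'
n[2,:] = ['blood', 'village']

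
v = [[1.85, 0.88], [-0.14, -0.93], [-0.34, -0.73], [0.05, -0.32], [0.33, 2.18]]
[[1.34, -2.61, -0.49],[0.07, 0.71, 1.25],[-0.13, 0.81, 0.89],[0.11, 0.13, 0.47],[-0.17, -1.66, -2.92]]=v @ [[0.82, -1.13, 0.4],[-0.20, -0.59, -1.40]]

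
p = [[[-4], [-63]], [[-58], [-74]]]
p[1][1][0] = -74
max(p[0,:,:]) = -4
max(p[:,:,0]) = -4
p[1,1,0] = -74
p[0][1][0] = -63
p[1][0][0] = -58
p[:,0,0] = [-4, -58]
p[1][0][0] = -58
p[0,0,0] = -4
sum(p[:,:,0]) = -199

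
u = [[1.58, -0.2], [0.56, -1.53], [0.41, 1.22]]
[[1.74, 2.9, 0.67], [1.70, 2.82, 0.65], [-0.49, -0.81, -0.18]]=u@[[1.01, 1.68, 0.39], [-0.74, -1.23, -0.28]]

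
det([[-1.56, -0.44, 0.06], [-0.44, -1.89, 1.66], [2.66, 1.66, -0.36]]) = 1.622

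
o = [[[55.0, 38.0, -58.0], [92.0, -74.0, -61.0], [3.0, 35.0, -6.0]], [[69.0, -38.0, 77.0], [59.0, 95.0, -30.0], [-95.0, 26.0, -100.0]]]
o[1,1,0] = 59.0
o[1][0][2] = 77.0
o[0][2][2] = -6.0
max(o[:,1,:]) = 95.0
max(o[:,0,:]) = 77.0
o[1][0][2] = 77.0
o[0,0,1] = 38.0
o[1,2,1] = 26.0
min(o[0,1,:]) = -74.0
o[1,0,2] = 77.0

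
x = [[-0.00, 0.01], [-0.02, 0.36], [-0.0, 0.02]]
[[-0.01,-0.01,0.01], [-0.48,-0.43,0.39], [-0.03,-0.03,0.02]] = x@[[-1.83, -1.61, 1.47], [-1.44, -1.28, 1.16]]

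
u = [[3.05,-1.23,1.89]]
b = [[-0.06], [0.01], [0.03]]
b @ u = [[-0.18, 0.07, -0.11], [0.03, -0.01, 0.02], [0.09, -0.04, 0.06]]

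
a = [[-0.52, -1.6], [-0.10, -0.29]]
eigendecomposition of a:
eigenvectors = [[-0.98, 0.95], [-0.19, -0.32]]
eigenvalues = [-0.82, 0.01]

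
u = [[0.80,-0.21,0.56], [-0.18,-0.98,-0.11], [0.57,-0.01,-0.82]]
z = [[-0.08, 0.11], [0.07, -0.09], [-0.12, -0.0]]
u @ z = [[-0.15, 0.11], [-0.04, 0.07], [0.05, 0.06]]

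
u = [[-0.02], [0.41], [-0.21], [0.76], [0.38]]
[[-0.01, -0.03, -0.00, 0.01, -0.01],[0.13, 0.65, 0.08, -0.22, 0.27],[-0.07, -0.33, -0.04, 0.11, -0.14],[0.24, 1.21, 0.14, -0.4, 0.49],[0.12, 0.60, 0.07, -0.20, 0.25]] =u@[[0.31,1.59,0.19,-0.53,0.65]]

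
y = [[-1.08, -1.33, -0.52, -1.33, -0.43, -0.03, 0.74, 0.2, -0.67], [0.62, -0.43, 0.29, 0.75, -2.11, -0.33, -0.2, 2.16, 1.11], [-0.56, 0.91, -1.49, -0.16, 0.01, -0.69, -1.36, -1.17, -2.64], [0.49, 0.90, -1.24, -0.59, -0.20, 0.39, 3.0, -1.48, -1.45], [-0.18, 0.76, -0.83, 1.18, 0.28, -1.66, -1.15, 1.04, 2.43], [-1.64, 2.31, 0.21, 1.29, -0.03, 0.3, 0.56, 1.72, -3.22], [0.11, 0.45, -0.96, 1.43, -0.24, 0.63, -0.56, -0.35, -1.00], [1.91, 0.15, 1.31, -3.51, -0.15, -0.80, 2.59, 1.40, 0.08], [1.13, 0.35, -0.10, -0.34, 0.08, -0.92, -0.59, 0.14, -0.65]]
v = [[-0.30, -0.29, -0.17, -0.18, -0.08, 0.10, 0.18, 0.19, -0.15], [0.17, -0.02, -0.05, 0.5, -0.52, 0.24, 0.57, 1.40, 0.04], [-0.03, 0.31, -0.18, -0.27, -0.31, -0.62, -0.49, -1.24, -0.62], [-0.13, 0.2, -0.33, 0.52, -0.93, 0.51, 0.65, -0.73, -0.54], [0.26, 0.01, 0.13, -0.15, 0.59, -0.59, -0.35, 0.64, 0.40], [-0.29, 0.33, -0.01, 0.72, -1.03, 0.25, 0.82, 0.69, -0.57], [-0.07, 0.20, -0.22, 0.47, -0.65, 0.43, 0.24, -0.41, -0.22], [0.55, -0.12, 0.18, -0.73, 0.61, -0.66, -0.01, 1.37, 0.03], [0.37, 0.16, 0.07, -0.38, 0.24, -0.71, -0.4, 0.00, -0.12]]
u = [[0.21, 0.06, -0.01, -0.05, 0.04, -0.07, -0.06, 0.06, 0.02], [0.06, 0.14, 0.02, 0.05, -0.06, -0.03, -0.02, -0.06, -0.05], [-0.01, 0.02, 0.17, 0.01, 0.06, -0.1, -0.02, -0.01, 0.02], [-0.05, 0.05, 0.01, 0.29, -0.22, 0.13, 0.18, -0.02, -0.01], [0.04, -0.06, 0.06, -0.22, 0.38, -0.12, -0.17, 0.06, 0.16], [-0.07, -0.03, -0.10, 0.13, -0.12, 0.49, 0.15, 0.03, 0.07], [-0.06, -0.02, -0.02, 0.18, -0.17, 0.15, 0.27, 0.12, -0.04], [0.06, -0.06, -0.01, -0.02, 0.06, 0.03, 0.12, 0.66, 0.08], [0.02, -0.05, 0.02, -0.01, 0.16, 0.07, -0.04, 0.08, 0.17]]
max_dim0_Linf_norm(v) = 1.4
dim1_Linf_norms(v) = [0.3, 1.4, 1.24, 0.93, 0.64, 1.03, 0.65, 1.37, 0.71]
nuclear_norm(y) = 27.73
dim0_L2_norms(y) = [3.12, 3.14, 2.74, 4.5, 2.2, 2.34, 4.52, 3.8, 5.33]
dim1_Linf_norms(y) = [1.33, 2.16, 2.64, 3.0, 2.43, 3.22, 1.43, 3.51, 1.13]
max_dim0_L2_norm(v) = 2.65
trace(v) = 2.35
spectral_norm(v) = 3.12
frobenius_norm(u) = 1.28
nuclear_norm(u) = 2.78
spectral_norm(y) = 6.28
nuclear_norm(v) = 8.85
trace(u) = 2.78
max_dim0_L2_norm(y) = 5.33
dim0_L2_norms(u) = [0.25, 0.19, 0.21, 0.43, 0.52, 0.56, 0.42, 0.68, 0.27]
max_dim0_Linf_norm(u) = 0.66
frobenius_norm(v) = 4.42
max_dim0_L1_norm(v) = 6.67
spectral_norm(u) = 0.88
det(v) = 0.00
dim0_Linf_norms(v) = [0.55, 0.33, 0.33, 0.73, 1.03, 0.71, 0.82, 1.4, 0.62]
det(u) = 0.00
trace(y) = -2.82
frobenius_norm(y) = 11.00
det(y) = 1397.30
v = y @ u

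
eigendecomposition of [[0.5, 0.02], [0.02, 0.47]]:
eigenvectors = [[0.89, -0.45], [0.45, 0.89]]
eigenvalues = [0.51, 0.46]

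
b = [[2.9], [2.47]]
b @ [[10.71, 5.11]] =[[31.06, 14.82], [26.45, 12.62]]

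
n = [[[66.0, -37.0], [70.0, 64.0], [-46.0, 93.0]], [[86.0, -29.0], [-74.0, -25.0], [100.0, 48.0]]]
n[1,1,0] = -74.0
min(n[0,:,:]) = -46.0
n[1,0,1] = -29.0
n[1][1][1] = -25.0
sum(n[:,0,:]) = 86.0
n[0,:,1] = [-37.0, 64.0, 93.0]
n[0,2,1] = 93.0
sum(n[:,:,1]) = 114.0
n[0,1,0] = 70.0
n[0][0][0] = 66.0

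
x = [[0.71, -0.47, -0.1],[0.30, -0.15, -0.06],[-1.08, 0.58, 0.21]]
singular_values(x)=[1.55, 0.08, 0.0]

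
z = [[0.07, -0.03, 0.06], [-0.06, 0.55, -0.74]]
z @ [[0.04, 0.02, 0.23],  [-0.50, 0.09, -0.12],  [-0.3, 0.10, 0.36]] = [[-0.0, 0.00, 0.04], [-0.06, -0.03, -0.35]]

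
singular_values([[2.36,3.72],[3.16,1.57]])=[5.45, 1.48]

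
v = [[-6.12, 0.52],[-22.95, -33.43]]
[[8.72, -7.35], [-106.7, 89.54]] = v @ [[-1.09, 0.92], [3.94, -3.31]]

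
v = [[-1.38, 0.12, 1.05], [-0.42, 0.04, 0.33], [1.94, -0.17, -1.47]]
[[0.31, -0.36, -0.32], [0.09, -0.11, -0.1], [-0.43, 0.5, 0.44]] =v @ [[-0.47,0.04,-0.01], [-0.04,-0.49,0.31], [-0.32,-0.23,-0.35]]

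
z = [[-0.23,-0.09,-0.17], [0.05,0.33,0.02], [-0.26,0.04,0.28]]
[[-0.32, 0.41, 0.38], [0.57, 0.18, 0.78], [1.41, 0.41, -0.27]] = z @ [[-1.68, -1.83, -1.0],  [1.79, 0.83, 2.64],  [3.23, -0.37, -2.26]]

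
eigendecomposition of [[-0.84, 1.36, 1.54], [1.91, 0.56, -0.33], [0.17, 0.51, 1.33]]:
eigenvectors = [[0.78, -0.57, 0.03], [-0.62, -0.61, -0.73], [0.06, -0.55, 0.68]]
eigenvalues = [-1.81, 2.07, 0.79]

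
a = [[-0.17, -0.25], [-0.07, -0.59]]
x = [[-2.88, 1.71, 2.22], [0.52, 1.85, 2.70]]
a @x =[[0.36, -0.75, -1.05],[-0.11, -1.21, -1.75]]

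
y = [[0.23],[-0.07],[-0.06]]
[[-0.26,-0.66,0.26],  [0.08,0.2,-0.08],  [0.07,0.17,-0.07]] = y@ [[-1.13, -2.86, 1.14]]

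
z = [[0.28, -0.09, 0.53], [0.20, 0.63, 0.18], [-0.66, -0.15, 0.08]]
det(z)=0.238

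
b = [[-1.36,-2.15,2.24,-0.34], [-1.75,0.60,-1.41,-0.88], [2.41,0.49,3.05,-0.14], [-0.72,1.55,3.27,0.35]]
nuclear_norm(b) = 12.13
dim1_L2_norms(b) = [3.41, 2.49, 3.92, 3.71]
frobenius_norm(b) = 6.85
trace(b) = 2.64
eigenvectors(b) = [[(-0.82+0j), (-0.45+0j), 0.14+0.17j, 0.14-0.17j], [-0.33+0.00j, (0.54+0j), 0.01-0.43j, 0.01+0.43j], [(0.33+0j), -0.66+0.00j, -0.10-0.16j, -0.10+0.16j], [-0.33+0.00j, -0.26+0.00j, -0.86+0.00j, -0.86-0.00j]]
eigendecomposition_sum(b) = [[-2.28+0.00j, (-1.18-0j), 0.79-0.00j, (-0.47-0j)], [-0.90+0.00j, (-0.47-0j), (0.31-0j), -0.19-0.00j], [(0.92-0j), 0.48+0.00j, -0.32+0.00j, (0.19+0j)], [-0.90+0.00j, (-0.47-0j), (0.31-0j), (-0.19-0j)]] + [[(0.98+0j), -0.34-0.00j, (2+0j), (-0.08-0j)], [-1.15-0.00j, (0.4+0j), -2.36+0.00j, (0.09+0j)], [(1.42+0j), -0.50-0.00j, (2.92+0j), -0.12-0.00j], [0.56+0.00j, (-0.19-0j), (1.14+0j), -0.05-0.00j]] + [[(-0.03+0.08j), -0.31-0.11j, -0.28-0.07j, 0.11-0.18j], [0.15-0.09j, (0.33+0.57j), 0.32+0.47j, -0.39+0.14j], [0.03-0.07j, 0.25+0.12j, (0.23+0.09j), (-0.11+0.14j)], [-0.19-0.30j, (1.11-0.7j), 0.91-0.66j, (0.29+0.78j)]] + [[-0.03-0.08j, (-0.31+0.11j), (-0.28+0.07j), 0.11+0.18j], [(0.15+0.09j), (0.33-0.57j), 0.32-0.47j, (-0.39-0.14j)], [0.03+0.07j, 0.25-0.12j, 0.23-0.09j, -0.11-0.14j], [(-0.19+0.3j), (1.11+0.7j), 0.91+0.66j, 0.29-0.78j]]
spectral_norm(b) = 5.32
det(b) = -41.02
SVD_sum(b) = [[0.43, 0.11, 1.57, 0.09],[-0.48, -0.12, -1.75, -0.10],[0.94, 0.24, 3.45, 0.21],[0.80, 0.21, 2.96, 0.18]] + [[-2.33, -1.19, 0.74, -0.32],  [-0.81, -0.42, 0.26, -0.11],  [1.21, 0.62, -0.38, 0.17],  [-0.66, -0.34, 0.21, -0.09]] + [[0.53, -1.07, -0.07, -0.01],[-0.54, 1.10, 0.07, 0.01],[0.20, -0.41, -0.03, -0.00],[-0.84, 1.69, 0.11, 0.02]] + [[0.01, 0.01, 0.0, -0.10], [0.08, 0.04, 0.02, -0.67], [0.06, 0.03, 0.01, -0.51], [-0.03, -0.02, -0.01, 0.25]]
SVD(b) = [[0.31, 0.82, -0.46, 0.11],[-0.34, 0.29, 0.47, 0.76],[0.67, -0.43, -0.18, 0.57],[0.58, 0.23, 0.73, -0.28]] @ diag([5.3230491303821506, 3.32157204927309, 2.594113012827459, 0.8943068565681578]) @ [[0.26, 0.07, 0.96, 0.06],[-0.85, -0.44, 0.27, -0.12],[-0.44, 0.89, 0.06, 0.01],[0.11, 0.06, 0.02, -0.99]]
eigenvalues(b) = [(-3.25+0j), (4.25+0j), (0.82+1.51j), (0.82-1.51j)]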